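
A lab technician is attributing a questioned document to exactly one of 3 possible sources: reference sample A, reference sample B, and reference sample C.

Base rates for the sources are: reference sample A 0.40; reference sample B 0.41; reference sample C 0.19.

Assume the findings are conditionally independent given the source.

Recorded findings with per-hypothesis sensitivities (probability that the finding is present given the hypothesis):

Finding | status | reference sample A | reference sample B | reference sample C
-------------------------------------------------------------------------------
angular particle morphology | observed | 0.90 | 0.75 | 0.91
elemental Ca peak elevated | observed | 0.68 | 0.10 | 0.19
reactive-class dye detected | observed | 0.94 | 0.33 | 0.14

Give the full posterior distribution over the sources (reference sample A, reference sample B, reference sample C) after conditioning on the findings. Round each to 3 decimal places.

Multiply each prior by the joint likelihood of the evidence pattern:
  reference sample A: 0.40 × 0.90 × 0.68 × 0.94 = 0.23011
  reference sample B: 0.41 × 0.75 × 0.10 × 0.33 = 0.010148
  reference sample C: 0.19 × 0.91 × 0.19 × 0.14 = 0.0045991
Marginal likelihood of the evidence = 0.24486.
P(reference sample A | evidence) = 0.23011 / 0.24486 ≈ 0.940
P(reference sample B | evidence) = 0.010148 / 0.24486 ≈ 0.041
P(reference sample C | evidence) = 0.0045991 / 0.24486 ≈ 0.019

0.940, 0.041, 0.019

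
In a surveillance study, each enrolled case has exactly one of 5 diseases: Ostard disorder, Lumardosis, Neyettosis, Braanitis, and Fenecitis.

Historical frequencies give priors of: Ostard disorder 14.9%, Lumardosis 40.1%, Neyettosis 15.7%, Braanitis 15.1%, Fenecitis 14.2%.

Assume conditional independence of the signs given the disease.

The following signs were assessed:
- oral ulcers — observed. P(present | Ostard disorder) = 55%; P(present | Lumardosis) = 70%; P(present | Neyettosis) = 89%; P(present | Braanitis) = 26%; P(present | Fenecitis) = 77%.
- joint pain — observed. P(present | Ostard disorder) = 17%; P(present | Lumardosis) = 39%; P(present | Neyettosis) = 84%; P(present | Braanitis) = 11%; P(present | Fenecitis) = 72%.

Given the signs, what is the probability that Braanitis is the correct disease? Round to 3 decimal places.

0.013

By Bayes' rule with conditional independence, the unnormalized weight for each hypothesis is prior × ∏ likelihoods:
  Ostard disorder: 0.149 × 0.55 × 0.17 = 0.013932
  Lumardosis: 0.401 × 0.70 × 0.39 = 0.10947
  Neyettosis: 0.157 × 0.89 × 0.84 = 0.11737
  Braanitis: 0.151 × 0.26 × 0.11 = 0.0043186
  Fenecitis: 0.142 × 0.77 × 0.72 = 0.078725
Normalizing constant Z = 0.013932 + 0.10947 + 0.11737 + 0.0043186 + 0.078725 = 0.32382.
P(Braanitis | evidence) = 0.0043186 / 0.32382 ≈ 0.013.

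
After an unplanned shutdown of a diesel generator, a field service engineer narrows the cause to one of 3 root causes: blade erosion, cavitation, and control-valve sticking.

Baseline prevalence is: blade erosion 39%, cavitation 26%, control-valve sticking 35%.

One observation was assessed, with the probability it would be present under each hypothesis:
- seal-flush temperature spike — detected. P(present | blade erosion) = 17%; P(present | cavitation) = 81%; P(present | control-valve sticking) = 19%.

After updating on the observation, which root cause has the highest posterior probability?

Multiply each prior by the likelihood of the observation:
  blade erosion: 0.39 × 0.17 = 0.0663
  cavitation: 0.26 × 0.81 = 0.2106
  control-valve sticking: 0.35 × 0.19 = 0.0665
Normalizing constant Z = 0.0663 + 0.2106 + 0.0665 = 0.3434.
P(blade erosion | evidence) ≈ 0.0663 / 0.3434 ≈ 0.193
P(cavitation | evidence) ≈ 0.2106 / 0.3434 ≈ 0.613
P(control-valve sticking | evidence) ≈ 0.0665 / 0.3434 ≈ 0.194
The largest is 0.613, so cavitation is most probable.

cavitation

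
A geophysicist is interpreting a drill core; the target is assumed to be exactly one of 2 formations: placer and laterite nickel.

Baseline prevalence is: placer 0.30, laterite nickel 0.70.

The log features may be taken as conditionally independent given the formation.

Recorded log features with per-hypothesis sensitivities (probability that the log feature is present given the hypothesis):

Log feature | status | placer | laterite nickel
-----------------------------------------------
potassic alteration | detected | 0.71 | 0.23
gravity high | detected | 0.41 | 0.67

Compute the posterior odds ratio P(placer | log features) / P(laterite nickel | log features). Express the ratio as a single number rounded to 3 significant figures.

0.810

Unnormalized posterior weight (prior times the log feature likelihoods) for each of the two hypotheses:
  placer: 0.30 × 0.71 × 0.41 = 0.08733
  laterite nickel: 0.70 × 0.23 × 0.67 = 0.10787
Odds(placer : laterite nickel) = 0.08733 / 0.10787 ≈ 0.810.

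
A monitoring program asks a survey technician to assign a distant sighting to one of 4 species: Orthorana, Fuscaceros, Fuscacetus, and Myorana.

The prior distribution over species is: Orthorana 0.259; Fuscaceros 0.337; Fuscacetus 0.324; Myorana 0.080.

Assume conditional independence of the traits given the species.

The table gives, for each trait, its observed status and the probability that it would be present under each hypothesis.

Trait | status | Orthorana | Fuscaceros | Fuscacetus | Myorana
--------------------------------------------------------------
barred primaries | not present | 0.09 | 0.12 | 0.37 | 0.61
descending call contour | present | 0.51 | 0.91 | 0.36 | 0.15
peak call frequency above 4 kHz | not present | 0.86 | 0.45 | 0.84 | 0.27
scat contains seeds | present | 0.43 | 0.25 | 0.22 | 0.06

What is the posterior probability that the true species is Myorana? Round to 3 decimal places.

Multiply each prior by the joint likelihood of the trait pattern (using 1 − P(present | H) for each absent trait):
  Orthorana: 0.259 × (1 − 0.09) × 0.51 × (1 − 0.86) × 0.43 = 0.0072362
  Fuscaceros: 0.337 × (1 − 0.12) × 0.91 × (1 − 0.45) × 0.25 = 0.037107
  Fuscacetus: 0.324 × (1 − 0.37) × 0.36 × (1 − 0.84) × 0.22 = 0.0025866
  Myorana: 0.080 × (1 − 0.61) × 0.15 × (1 − 0.27) × 0.06 = 0.00020498
Normalizing constant Z = 0.0072362 + 0.037107 + 0.0025866 + 0.00020498 = 0.047135.
P(Myorana | evidence) = 0.00020498 / 0.047135 ≈ 0.004.

0.004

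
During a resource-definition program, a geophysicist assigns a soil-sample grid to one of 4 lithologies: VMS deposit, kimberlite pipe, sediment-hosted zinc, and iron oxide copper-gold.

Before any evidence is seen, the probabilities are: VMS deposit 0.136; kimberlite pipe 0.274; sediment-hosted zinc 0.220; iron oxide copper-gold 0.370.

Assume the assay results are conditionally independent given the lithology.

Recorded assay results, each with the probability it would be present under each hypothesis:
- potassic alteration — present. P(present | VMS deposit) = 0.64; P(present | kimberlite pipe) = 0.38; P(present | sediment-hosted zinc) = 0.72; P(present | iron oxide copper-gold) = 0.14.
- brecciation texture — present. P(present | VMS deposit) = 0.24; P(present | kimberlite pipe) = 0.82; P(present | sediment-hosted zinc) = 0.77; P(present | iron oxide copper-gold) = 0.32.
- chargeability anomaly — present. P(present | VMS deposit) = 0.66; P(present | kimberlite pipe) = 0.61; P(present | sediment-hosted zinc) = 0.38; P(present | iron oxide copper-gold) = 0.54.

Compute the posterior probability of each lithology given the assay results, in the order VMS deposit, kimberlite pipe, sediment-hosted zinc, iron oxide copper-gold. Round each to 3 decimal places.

Multiply each prior by the joint likelihood of the assay result pattern:
  VMS deposit: 0.136 × 0.64 × 0.24 × 0.66 = 0.013787
  kimberlite pipe: 0.274 × 0.38 × 0.82 × 0.61 = 0.052081
  sediment-hosted zinc: 0.220 × 0.72 × 0.77 × 0.38 = 0.046348
  iron oxide copper-gold: 0.370 × 0.14 × 0.32 × 0.54 = 0.008951
Normalizing constant Z = 0.013787 + 0.052081 + 0.046348 + 0.008951 = 0.12117.
P(VMS deposit | evidence) = 0.013787 / 0.12117 ≈ 0.114
P(kimberlite pipe | evidence) = 0.052081 / 0.12117 ≈ 0.430
P(sediment-hosted zinc | evidence) = 0.046348 / 0.12117 ≈ 0.383
P(iron oxide copper-gold | evidence) = 0.008951 / 0.12117 ≈ 0.074

0.114, 0.430, 0.383, 0.074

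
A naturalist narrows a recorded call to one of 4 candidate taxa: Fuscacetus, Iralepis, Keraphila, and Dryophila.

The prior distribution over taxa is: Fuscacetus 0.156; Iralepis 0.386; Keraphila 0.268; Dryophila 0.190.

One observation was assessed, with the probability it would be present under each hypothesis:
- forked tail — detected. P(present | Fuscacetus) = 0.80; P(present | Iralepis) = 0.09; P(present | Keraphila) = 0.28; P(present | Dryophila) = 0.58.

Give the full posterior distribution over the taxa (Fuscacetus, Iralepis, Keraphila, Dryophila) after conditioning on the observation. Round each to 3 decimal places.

0.362, 0.101, 0.218, 0.320

Multiply each prior by the likelihood of the observation:
  Fuscacetus: 0.156 × 0.80 = 0.1248
  Iralepis: 0.386 × 0.09 = 0.03474
  Keraphila: 0.268 × 0.28 = 0.07504
  Dryophila: 0.190 × 0.58 = 0.1102
The unnormalized weights sum to 0.34478.
P(Fuscacetus | evidence) = 0.1248 / 0.34478 ≈ 0.362
P(Iralepis | evidence) = 0.03474 / 0.34478 ≈ 0.101
P(Keraphila | evidence) = 0.07504 / 0.34478 ≈ 0.218
P(Dryophila | evidence) = 0.1102 / 0.34478 ≈ 0.320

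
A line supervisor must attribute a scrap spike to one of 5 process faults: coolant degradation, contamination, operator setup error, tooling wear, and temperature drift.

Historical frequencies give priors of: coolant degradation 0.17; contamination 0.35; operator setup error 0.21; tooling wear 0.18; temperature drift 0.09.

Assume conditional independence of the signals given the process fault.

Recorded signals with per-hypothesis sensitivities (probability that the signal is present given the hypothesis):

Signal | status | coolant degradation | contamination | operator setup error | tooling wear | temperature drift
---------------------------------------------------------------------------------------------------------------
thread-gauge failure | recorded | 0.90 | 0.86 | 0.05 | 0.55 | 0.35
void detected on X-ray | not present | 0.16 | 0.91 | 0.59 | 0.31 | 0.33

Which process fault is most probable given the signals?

Multiply each prior by the joint likelihood of the signal pattern (using 1 − P(present | H) for each absent signal):
  coolant degradation: 0.17 × 0.90 × (1 − 0.16) = 0.12852
  contamination: 0.35 × 0.86 × (1 − 0.91) = 0.02709
  operator setup error: 0.21 × 0.05 × (1 − 0.59) = 0.004305
  tooling wear: 0.18 × 0.55 × (1 − 0.31) = 0.06831
  temperature drift: 0.09 × 0.35 × (1 − 0.33) = 0.021105
The unnormalized weights sum to 0.24933.
P(coolant degradation | evidence) ≈ 0.12852 / 0.24933 ≈ 0.515
P(contamination | evidence) ≈ 0.02709 / 0.24933 ≈ 0.109
P(operator setup error | evidence) ≈ 0.004305 / 0.24933 ≈ 0.017
P(tooling wear | evidence) ≈ 0.06831 / 0.24933 ≈ 0.274
P(temperature drift | evidence) ≈ 0.021105 / 0.24933 ≈ 0.085
The largest is 0.515, so coolant degradation is most probable.

coolant degradation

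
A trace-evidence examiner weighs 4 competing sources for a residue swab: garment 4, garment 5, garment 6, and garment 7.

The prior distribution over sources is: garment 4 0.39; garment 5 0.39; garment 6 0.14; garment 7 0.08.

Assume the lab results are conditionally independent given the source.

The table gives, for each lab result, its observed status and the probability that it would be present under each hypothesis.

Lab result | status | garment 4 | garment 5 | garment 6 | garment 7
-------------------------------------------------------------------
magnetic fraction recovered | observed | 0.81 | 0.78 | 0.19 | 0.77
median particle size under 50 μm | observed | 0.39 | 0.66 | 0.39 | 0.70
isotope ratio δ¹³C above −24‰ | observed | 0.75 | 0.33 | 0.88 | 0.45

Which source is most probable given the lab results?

garment 4

For each hypothesis, the unnormalized posterior weight is prior × product of the lab result likelihoods:
  garment 4: 0.39 × 0.81 × 0.39 × 0.75 = 0.092401
  garment 5: 0.39 × 0.78 × 0.66 × 0.33 = 0.066255
  garment 6: 0.14 × 0.19 × 0.39 × 0.88 = 0.0091291
  garment 7: 0.08 × 0.77 × 0.70 × 0.45 = 0.019404
Normalizing constant Z = 0.092401 + 0.066255 + 0.0091291 + 0.019404 = 0.18719.
P(garment 4 | evidence) ≈ 0.092401 / 0.18719 ≈ 0.494
P(garment 5 | evidence) ≈ 0.066255 / 0.18719 ≈ 0.354
P(garment 6 | evidence) ≈ 0.0091291 / 0.18719 ≈ 0.049
P(garment 7 | evidence) ≈ 0.019404 / 0.18719 ≈ 0.104
The largest is 0.494, so garment 4 is most probable.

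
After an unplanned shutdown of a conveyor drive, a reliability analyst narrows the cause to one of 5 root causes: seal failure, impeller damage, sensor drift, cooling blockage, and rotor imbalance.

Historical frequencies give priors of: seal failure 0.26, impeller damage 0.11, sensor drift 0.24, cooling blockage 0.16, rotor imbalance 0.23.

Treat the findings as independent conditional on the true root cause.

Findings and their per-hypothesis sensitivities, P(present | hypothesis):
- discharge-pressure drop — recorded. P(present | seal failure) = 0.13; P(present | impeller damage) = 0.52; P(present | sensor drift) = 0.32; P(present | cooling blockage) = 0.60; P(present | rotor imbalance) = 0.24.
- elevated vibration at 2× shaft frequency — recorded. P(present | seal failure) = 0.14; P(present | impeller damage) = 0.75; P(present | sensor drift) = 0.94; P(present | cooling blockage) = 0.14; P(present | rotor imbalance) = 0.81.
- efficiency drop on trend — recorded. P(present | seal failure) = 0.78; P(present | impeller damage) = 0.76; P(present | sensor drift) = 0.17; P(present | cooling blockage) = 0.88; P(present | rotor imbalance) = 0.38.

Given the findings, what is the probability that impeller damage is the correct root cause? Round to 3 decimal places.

For each hypothesis, the unnormalized posterior weight is prior × product of the finding likelihoods:
  seal failure: 0.26 × 0.13 × 0.14 × 0.78 = 0.003691
  impeller damage: 0.11 × 0.52 × 0.75 × 0.76 = 0.032604
  sensor drift: 0.24 × 0.32 × 0.94 × 0.17 = 0.012273
  cooling blockage: 0.16 × 0.60 × 0.14 × 0.88 = 0.011827
  rotor imbalance: 0.23 × 0.24 × 0.81 × 0.38 = 0.016991
Normalizing constant Z = 0.003691 + 0.032604 + 0.012273 + 0.011827 + 0.016991 = 0.077385.
P(impeller damage | evidence) = 0.032604 / 0.077385 ≈ 0.421.

0.421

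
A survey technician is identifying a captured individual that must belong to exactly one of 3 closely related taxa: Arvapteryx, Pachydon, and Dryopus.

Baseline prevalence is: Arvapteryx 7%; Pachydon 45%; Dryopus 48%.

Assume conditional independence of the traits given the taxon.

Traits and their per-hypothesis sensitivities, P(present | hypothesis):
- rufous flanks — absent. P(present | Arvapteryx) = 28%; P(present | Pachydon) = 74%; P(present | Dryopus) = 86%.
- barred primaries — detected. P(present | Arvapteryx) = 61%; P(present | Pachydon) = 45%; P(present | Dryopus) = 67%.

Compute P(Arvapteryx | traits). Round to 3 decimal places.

0.239

For each hypothesis, the unnormalized posterior weight is prior × product of the trait likelihoods (using 1 − P(present | H) for each absent trait):
  Arvapteryx: 0.07 × (1 − 0.28) × 0.61 = 0.030744
  Pachydon: 0.45 × (1 − 0.74) × 0.45 = 0.05265
  Dryopus: 0.48 × (1 − 0.86) × 0.67 = 0.045024
Marginal likelihood of the evidence = 0.12842.
P(Arvapteryx | evidence) = 0.030744 / 0.12842 ≈ 0.239.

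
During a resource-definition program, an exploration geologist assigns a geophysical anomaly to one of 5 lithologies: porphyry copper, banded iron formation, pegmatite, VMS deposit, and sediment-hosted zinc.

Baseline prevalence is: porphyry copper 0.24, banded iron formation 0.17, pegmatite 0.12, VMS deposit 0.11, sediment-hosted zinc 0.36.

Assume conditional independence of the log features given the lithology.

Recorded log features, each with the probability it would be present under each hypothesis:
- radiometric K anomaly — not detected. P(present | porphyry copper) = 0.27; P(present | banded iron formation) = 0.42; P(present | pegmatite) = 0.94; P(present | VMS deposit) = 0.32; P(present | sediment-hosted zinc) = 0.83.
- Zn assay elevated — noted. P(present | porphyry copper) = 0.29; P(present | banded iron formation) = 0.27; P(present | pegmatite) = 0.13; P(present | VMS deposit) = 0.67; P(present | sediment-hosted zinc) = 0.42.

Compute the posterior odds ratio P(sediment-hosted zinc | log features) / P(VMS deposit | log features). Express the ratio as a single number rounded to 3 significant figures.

Posterior odds equal prior odds times the likelihood ratio; only the two competing hypotheses matter (using 1 − P(present | H) for each absent log feature).
  sediment-hosted zinc: 0.36 × (1 − 0.83) × 0.42 = 0.025704
  VMS deposit: 0.11 × (1 − 0.32) × 0.67 = 0.050116
Posterior odds = 0.025704 / 0.050116 ≈ 0.513.

0.513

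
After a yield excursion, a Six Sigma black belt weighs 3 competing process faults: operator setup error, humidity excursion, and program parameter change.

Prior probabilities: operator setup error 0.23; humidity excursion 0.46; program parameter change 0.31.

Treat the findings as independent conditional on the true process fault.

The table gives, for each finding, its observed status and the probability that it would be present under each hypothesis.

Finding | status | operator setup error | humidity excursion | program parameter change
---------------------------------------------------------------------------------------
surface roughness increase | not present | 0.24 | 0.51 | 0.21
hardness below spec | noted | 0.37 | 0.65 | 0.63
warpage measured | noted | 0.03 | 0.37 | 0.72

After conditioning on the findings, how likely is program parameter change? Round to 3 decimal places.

By Bayes' rule with conditional independence, the unnormalized weight for each hypothesis is prior × ∏ likelihoods (using 1 − P(present | H) for each absent finding):
  operator setup error: 0.23 × (1 − 0.24) × 0.37 × 0.03 = 0.0019403
  humidity excursion: 0.46 × (1 − 0.51) × 0.65 × 0.37 = 0.054209
  program parameter change: 0.31 × (1 − 0.21) × 0.63 × 0.72 = 0.11109
Marginal likelihood of the evidence = 0.16724.
P(program parameter change | evidence) = 0.11109 / 0.16724 ≈ 0.664.

0.664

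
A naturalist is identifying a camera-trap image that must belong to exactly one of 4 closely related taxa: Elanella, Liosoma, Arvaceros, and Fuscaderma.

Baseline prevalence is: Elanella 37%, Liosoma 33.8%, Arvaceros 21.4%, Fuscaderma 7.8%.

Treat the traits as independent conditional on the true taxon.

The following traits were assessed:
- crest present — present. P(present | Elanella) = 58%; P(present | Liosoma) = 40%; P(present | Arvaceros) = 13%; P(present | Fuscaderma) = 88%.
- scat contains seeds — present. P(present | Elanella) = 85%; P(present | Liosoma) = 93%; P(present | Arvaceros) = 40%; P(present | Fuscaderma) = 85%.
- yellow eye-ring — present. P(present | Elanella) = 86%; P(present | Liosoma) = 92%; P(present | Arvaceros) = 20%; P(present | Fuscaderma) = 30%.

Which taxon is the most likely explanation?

Elanella

By Bayes' rule with conditional independence, the unnormalized weight for each hypothesis is prior × ∏ likelihoods:
  Elanella: 0.370 × 0.58 × 0.85 × 0.86 = 0.15687
  Liosoma: 0.338 × 0.40 × 0.93 × 0.92 = 0.11568
  Arvaceros: 0.214 × 0.13 × 0.40 × 0.20 = 0.0022256
  Fuscaderma: 0.078 × 0.88 × 0.85 × 0.30 = 0.017503
Normalizing constant Z = 0.15687 + 0.11568 + 0.0022256 + 0.017503 = 0.29228.
P(Elanella | evidence) ≈ 0.15687 / 0.29228 ≈ 0.537
P(Liosoma | evidence) ≈ 0.11568 / 0.29228 ≈ 0.396
P(Arvaceros | evidence) ≈ 0.0022256 / 0.29228 ≈ 0.008
P(Fuscaderma | evidence) ≈ 0.017503 / 0.29228 ≈ 0.060
The largest is 0.537, so Elanella is most probable.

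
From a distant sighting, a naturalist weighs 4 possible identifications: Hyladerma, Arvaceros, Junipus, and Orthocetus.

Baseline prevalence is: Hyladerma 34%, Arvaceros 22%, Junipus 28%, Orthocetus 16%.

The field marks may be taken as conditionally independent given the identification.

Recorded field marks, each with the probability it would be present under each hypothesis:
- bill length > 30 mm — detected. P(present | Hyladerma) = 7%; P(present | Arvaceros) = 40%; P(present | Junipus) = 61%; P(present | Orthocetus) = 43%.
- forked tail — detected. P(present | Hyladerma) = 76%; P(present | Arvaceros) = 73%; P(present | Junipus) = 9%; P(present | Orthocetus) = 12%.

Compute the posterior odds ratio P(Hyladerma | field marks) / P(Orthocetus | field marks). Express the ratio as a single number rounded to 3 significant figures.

Posterior odds equal prior odds times the likelihood ratio; only the two competing hypotheses matter.
  Hyladerma: 0.34 × 0.07 × 0.76 = 0.018088
  Orthocetus: 0.16 × 0.43 × 0.12 = 0.008256
Posterior odds = 0.018088 / 0.008256 ≈ 2.19.

2.19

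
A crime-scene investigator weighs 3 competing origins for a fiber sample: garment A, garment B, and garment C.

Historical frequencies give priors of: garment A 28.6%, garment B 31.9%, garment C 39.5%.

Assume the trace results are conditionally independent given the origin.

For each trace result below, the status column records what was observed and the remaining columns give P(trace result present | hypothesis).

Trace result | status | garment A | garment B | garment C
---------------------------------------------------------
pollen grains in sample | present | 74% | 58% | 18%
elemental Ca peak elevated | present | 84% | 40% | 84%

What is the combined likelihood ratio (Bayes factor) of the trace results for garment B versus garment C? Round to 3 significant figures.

The Bayes factor is the ratio of the joint likelihoods of the trace result pattern under the two hypotheses.
  garment B: 0.58 × 0.40 = 0.232
  garment C: 0.18 × 0.84 = 0.1512
Bayes factor = 0.232 / 0.1512 ≈ 1.53

1.53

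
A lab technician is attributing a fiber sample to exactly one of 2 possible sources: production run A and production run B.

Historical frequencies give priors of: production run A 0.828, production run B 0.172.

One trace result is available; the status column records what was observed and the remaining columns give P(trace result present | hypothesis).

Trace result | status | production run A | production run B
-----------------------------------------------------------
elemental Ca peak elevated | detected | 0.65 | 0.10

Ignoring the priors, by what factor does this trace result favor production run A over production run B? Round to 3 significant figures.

Likelihood of this trace result under each hypothesis:
  production run A: 0.65
  production run B: 0.1
Bayes factor = 0.65 / 0.1 ≈ 6.50

6.50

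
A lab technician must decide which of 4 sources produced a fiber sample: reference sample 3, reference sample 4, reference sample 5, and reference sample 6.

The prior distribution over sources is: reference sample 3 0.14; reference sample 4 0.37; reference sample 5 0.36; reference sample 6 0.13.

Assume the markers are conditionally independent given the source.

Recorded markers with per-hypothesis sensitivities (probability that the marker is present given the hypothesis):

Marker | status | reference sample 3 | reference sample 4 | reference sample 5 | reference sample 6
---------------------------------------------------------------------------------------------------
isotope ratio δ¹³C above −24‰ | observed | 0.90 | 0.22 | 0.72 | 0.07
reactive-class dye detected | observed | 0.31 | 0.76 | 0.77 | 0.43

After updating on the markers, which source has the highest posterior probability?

For each hypothesis, the unnormalized posterior weight is prior × product of the marker likelihoods:
  reference sample 3: 0.14 × 0.90 × 0.31 = 0.03906
  reference sample 4: 0.37 × 0.22 × 0.76 = 0.061864
  reference sample 5: 0.36 × 0.72 × 0.77 = 0.19958
  reference sample 6: 0.13 × 0.07 × 0.43 = 0.003913
The unnormalized weights sum to 0.30442.
P(reference sample 3 | evidence) ≈ 0.03906 / 0.30442 ≈ 0.128
P(reference sample 4 | evidence) ≈ 0.061864 / 0.30442 ≈ 0.203
P(reference sample 5 | evidence) ≈ 0.19958 / 0.30442 ≈ 0.656
P(reference sample 6 | evidence) ≈ 0.003913 / 0.30442 ≈ 0.013
The largest is 0.656, so reference sample 5 is most probable.

reference sample 5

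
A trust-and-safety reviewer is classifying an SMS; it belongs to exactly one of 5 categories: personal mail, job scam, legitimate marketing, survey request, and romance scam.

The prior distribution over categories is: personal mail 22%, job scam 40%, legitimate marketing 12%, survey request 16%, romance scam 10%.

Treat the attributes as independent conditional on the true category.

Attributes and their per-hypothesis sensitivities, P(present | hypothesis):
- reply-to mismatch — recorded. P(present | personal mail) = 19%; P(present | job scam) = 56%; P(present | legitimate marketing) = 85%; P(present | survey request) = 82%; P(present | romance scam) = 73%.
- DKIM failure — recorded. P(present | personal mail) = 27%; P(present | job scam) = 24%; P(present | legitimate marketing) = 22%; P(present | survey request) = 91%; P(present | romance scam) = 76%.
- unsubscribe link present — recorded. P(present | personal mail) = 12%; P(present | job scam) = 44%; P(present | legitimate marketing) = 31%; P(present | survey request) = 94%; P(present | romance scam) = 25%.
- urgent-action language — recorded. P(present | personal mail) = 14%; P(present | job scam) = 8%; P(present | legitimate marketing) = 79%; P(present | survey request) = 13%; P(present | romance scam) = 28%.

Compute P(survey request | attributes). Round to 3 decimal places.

0.560

For each hypothesis, the unnormalized posterior weight is prior × product of the attribute likelihoods:
  personal mail: 0.22 × 0.19 × 0.27 × 0.12 × 0.14 = 0.0001896
  job scam: 0.40 × 0.56 × 0.24 × 0.44 × 0.08 = 0.0018924
  legitimate marketing: 0.12 × 0.85 × 0.22 × 0.31 × 0.79 = 0.0054956
  survey request: 0.16 × 0.82 × 0.91 × 0.94 × 0.13 = 0.01459
  romance scam: 0.10 × 0.73 × 0.76 × 0.25 × 0.28 = 0.0038836
Normalizing constant Z = 0.0001896 + 0.0018924 + 0.0054956 + 0.01459 + 0.0038836 = 0.026051.
P(survey request | evidence) = 0.01459 / 0.026051 ≈ 0.560.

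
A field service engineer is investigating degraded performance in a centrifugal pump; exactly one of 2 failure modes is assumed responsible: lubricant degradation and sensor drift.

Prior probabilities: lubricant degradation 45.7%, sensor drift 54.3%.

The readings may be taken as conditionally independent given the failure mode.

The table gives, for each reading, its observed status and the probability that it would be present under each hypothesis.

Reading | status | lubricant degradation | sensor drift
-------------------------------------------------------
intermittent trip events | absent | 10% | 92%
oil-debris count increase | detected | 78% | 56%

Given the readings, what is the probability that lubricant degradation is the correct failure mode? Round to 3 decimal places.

0.930

By Bayes' rule with conditional independence, the unnormalized weight for each hypothesis is prior × ∏ likelihoods (using 1 − P(present | H) for each absent reading):
  lubricant degradation: 0.457 × (1 − 0.10) × 0.78 = 0.32081
  sensor drift: 0.543 × (1 − 0.92) × 0.56 = 0.024326
The unnormalized weights sum to 0.34514.
P(lubricant degradation | evidence) = 0.32081 / 0.34514 ≈ 0.930.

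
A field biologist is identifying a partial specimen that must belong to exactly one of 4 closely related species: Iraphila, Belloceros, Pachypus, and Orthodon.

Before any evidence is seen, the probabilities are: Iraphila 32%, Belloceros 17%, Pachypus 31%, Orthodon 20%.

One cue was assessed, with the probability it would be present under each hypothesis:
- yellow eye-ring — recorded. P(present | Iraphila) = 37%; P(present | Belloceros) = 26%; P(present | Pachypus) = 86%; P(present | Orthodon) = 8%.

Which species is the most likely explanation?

For each hypothesis, the unnormalized posterior weight is prior × likelihood:
  Iraphila: 0.32 × 0.37 = 0.1184
  Belloceros: 0.17 × 0.26 = 0.0442
  Pachypus: 0.31 × 0.86 = 0.2666
  Orthodon: 0.20 × 0.08 = 0.016
Normalizing constant Z = 0.1184 + 0.0442 + 0.2666 + 0.016 = 0.4452.
P(Iraphila | evidence) ≈ 0.1184 / 0.4452 ≈ 0.266
P(Belloceros | evidence) ≈ 0.0442 / 0.4452 ≈ 0.099
P(Pachypus | evidence) ≈ 0.2666 / 0.4452 ≈ 0.599
P(Orthodon | evidence) ≈ 0.016 / 0.4452 ≈ 0.036
The largest is 0.599, so Pachypus is most probable.

Pachypus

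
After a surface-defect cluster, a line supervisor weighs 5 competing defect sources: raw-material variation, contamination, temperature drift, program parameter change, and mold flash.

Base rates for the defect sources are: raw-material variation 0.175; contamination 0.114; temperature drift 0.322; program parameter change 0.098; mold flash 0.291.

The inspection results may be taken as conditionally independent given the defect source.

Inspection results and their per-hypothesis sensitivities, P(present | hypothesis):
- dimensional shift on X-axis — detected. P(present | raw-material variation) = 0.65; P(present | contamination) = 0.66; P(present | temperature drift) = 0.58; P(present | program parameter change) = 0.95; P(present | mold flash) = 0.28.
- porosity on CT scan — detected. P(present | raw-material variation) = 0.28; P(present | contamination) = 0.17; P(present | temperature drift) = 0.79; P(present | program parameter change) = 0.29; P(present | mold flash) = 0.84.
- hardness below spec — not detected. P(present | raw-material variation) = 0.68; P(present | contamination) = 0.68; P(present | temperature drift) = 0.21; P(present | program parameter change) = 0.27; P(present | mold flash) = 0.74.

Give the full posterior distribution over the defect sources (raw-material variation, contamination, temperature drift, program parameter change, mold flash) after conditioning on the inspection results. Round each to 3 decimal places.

0.061, 0.024, 0.692, 0.117, 0.106

For each hypothesis, the unnormalized posterior weight is prior × product of the inspection result likelihoods (using 1 − P(present | H) for each absent inspection result):
  raw-material variation: 0.175 × 0.65 × 0.28 × (1 − 0.68) = 0.010192
  contamination: 0.114 × 0.66 × 0.17 × (1 − 0.68) = 0.0040931
  temperature drift: 0.322 × 0.58 × 0.79 × (1 − 0.21) = 0.11656
  program parameter change: 0.098 × 0.95 × 0.29 × (1 − 0.27) = 0.019709
  mold flash: 0.291 × 0.28 × 0.84 × (1 − 0.74) = 0.017795
Normalizing constant Z = 0.010192 + 0.0040931 + 0.11656 + 0.019709 + 0.017795 = 0.16835.
P(raw-material variation | evidence) = 0.010192 / 0.16835 ≈ 0.061
P(contamination | evidence) = 0.0040931 / 0.16835 ≈ 0.024
P(temperature drift | evidence) = 0.11656 / 0.16835 ≈ 0.692
P(program parameter change | evidence) = 0.019709 / 0.16835 ≈ 0.117
P(mold flash | evidence) = 0.017795 / 0.16835 ≈ 0.106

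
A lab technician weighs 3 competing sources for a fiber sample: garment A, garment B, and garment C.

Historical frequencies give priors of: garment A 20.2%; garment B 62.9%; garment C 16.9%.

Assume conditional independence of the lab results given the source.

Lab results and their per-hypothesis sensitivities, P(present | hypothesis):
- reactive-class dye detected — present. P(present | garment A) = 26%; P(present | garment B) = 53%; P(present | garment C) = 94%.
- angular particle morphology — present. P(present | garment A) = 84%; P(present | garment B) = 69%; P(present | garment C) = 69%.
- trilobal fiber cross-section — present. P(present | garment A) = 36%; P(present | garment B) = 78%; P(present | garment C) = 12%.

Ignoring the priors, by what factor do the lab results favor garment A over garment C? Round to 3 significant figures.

1.01

The Bayes factor is the ratio of the joint likelihoods of the lab result pattern under the two hypotheses.
  garment A: 0.26 × 0.84 × 0.36 = 0.078624
  garment C: 0.94 × 0.69 × 0.12 = 0.077832
Bayes factor = 0.078624 / 0.077832 ≈ 1.01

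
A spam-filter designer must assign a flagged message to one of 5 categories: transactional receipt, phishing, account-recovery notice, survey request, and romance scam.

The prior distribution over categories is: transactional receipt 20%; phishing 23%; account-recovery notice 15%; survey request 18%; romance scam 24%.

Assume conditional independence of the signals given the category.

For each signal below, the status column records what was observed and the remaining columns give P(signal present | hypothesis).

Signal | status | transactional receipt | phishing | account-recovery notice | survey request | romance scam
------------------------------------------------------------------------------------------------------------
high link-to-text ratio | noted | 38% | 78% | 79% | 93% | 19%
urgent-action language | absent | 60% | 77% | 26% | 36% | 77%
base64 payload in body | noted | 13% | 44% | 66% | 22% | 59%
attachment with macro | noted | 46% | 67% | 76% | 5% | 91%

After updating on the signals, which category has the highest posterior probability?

By Bayes' rule with conditional independence, the unnormalized weight for each hypothesis is prior × ∏ likelihoods (using 1 − P(present | H) for each absent signal):
  transactional receipt: 0.20 × 0.38 × (1 − 0.60) × 0.13 × 0.46 = 0.0018179
  phishing: 0.23 × 0.78 × (1 − 0.77) × 0.44 × 0.67 = 0.012164
  account-recovery notice: 0.15 × 0.79 × (1 − 0.26) × 0.66 × 0.76 = 0.043985
  survey request: 0.18 × 0.93 × (1 − 0.36) × 0.22 × 0.05 = 0.0011785
  romance scam: 0.24 × 0.19 × (1 − 0.77) × 0.59 × 0.91 = 0.005631
The unnormalized weights sum to 0.064777.
P(transactional receipt | evidence) ≈ 0.0018179 / 0.064777 ≈ 0.028
P(phishing | evidence) ≈ 0.012164 / 0.064777 ≈ 0.188
P(account-recovery notice | evidence) ≈ 0.043985 / 0.064777 ≈ 0.679
P(survey request | evidence) ≈ 0.0011785 / 0.064777 ≈ 0.018
P(romance scam | evidence) ≈ 0.005631 / 0.064777 ≈ 0.087
The largest is 0.679, so account-recovery notice is most probable.

account-recovery notice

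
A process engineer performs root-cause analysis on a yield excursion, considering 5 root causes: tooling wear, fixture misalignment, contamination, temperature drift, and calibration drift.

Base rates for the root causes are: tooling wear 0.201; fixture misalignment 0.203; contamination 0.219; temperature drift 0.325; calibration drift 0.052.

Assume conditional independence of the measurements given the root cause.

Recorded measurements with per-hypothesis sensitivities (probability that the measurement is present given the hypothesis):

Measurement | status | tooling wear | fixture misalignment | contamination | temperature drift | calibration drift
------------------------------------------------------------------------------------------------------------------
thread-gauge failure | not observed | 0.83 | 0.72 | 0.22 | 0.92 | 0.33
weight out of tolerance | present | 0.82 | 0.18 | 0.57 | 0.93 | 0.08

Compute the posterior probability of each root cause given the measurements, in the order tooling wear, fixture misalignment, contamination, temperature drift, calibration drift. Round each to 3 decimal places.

By Bayes' rule with conditional independence, the unnormalized weight for each hypothesis is prior × ∏ likelihoods (using 1 − P(present | H) for each absent measurement):
  tooling wear: 0.201 × (1 − 0.83) × 0.82 = 0.028019
  fixture misalignment: 0.203 × (1 − 0.72) × 0.18 = 0.010231
  contamination: 0.219 × (1 − 0.22) × 0.57 = 0.097367
  temperature drift: 0.325 × (1 − 0.92) × 0.93 = 0.02418
  calibration drift: 0.052 × (1 − 0.33) × 0.08 = 0.0027872
The unnormalized weights sum to 0.16259.
P(tooling wear | evidence) = 0.028019 / 0.16259 ≈ 0.172
P(fixture misalignment | evidence) = 0.010231 / 0.16259 ≈ 0.063
P(contamination | evidence) = 0.097367 / 0.16259 ≈ 0.599
P(temperature drift | evidence) = 0.02418 / 0.16259 ≈ 0.149
P(calibration drift | evidence) = 0.0027872 / 0.16259 ≈ 0.017

0.172, 0.063, 0.599, 0.149, 0.017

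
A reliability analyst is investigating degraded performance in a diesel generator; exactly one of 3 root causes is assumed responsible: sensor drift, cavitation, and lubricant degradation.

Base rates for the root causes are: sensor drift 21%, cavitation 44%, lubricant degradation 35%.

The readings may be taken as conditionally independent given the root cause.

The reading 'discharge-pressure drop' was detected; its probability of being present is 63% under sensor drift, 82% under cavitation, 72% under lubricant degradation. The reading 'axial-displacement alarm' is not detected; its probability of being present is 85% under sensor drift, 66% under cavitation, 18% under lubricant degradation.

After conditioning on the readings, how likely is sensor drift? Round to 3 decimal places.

0.057

Multiply each prior by the joint likelihood of the reading pattern (using 1 − P(present | H) for each absent reading):
  sensor drift: 0.21 × 0.63 × (1 − 0.85) = 0.019845
  cavitation: 0.44 × 0.82 × (1 − 0.66) = 0.12267
  lubricant degradation: 0.35 × 0.72 × (1 − 0.18) = 0.20664
Normalizing constant Z = 0.019845 + 0.12267 + 0.20664 = 0.34916.
P(sensor drift | evidence) = 0.019845 / 0.34916 ≈ 0.057.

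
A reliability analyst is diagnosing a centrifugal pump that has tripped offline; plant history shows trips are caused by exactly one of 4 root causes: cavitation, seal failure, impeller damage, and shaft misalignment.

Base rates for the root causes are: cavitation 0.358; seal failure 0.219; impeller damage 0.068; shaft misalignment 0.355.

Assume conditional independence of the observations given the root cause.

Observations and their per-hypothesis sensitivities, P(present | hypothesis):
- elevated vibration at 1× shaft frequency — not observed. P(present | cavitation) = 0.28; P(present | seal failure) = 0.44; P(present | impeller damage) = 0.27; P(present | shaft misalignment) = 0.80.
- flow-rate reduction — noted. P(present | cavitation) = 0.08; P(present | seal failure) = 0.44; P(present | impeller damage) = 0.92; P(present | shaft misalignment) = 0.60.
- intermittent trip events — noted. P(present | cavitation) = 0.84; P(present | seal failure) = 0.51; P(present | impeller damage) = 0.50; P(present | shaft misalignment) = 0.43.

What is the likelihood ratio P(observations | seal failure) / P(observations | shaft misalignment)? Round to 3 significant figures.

Take the product of per-observation likelihoods under each hypothesis (using 1 − P(present | H) for each absent observation), then divide.
  seal failure: (1 − 0.44) × 0.44 × 0.51 = 0.12566
  shaft misalignment: (1 − 0.80) × 0.60 × 0.43 = 0.0516
Bayes factor = 0.12566 / 0.0516 ≈ 2.44

2.44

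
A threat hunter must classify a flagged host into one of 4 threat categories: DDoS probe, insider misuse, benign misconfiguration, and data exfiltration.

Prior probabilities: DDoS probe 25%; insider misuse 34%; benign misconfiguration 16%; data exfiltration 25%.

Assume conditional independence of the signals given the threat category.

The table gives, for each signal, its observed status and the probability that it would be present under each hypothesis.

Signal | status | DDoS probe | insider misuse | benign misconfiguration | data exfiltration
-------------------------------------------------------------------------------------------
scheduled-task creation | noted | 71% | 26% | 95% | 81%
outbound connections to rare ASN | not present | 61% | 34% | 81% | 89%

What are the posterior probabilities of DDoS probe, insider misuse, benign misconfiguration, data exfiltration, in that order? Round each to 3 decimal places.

For each hypothesis, the unnormalized posterior weight is prior × product of the signal likelihoods (using 1 − P(present | H) for each absent signal):
  DDoS probe: 0.25 × 0.71 × (1 − 0.61) = 0.069225
  insider misuse: 0.34 × 0.26 × (1 − 0.34) = 0.058344
  benign misconfiguration: 0.16 × 0.95 × (1 − 0.81) = 0.02888
  data exfiltration: 0.25 × 0.81 × (1 − 0.89) = 0.022275
The unnormalized weights sum to 0.17872.
P(DDoS probe | evidence) = 0.069225 / 0.17872 ≈ 0.387
P(insider misuse | evidence) = 0.058344 / 0.17872 ≈ 0.326
P(benign misconfiguration | evidence) = 0.02888 / 0.17872 ≈ 0.162
P(data exfiltration | evidence) = 0.022275 / 0.17872 ≈ 0.125

0.387, 0.326, 0.162, 0.125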